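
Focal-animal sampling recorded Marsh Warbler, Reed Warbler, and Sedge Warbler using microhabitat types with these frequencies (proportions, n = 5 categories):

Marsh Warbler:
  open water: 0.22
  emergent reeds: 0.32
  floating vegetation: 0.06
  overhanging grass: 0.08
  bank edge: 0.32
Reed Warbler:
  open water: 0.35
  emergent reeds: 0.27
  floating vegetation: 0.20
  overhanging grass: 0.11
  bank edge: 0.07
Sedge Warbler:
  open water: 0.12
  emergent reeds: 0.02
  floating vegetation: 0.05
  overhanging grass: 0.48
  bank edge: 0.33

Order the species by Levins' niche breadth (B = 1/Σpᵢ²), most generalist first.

Reed Warbler > Marsh Warbler > Sedge Warbler

Σp_Marsᵢ² = 0.22² + 0.32² + 0.06² + 0.08² + 0.32² = 0.0484 + 0.1024 + 0.0036 + 0.0064 + 0.1024 = 0.2632
B_Mars = 1 / 0.2632 = 3.7994
Σp_Reedᵢ² = 0.35² + 0.27² + 0.20² + 0.11² + 0.07² = 0.1225 + 0.0729 + 0.0400 + 0.0121 + 0.0049 = 0.2524
B_Reed = 1 / 0.2524 = 3.9620
Σp_Sedgᵢ² = 0.12² + 0.02² + 0.05² + 0.48² + 0.33² = 0.0144 + 0.0004 + 0.0025 + 0.2304 + 0.1089 = 0.3566
B_Sedg = 1 / 0.3566 = 2.8043
Ranking by B (broadest → narrowest): Reed Warbler (3.96) > Marsh Warbler (3.80) > Sedge Warbler (2.80)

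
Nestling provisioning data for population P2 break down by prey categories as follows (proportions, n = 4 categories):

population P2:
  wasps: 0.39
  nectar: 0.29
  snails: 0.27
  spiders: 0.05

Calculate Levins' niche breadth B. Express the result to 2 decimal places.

3.21

Σpᵢ² = 0.39² + 0.29² + 0.27² + 0.05² = 0.1521 + 0.0841 + 0.0729 + 0.0025 = 0.3116
B = 1 / 0.3116 = 3.2092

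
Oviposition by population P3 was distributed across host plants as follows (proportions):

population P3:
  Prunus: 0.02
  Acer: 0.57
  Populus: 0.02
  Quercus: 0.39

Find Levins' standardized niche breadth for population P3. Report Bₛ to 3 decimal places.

0.364

Σpᵢ² = 0.02² + 0.57² + 0.02² + 0.39² = 0.0004 + 0.3249 + 0.0004 + 0.1521 = 0.4778
B = 1 / 0.4778 = 2.09293
Bₛ = (B − 1)/(n − 1) = (2.09293 − 1)/(4 − 1) = 1.09293/3 = 0.36431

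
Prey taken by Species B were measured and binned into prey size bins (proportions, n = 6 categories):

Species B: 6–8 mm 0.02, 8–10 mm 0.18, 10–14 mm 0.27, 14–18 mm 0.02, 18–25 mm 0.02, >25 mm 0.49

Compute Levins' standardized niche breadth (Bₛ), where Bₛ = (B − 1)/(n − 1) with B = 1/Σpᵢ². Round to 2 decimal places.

Σpᵢ² = 0.02² + 0.18² + 0.27² + 0.02² + 0.02² + 0.49² = 0.0004 + 0.0324 + 0.0729 + 0.0004 + 0.0004 + 0.2401 = 0.3466
B = 1 / 0.3466 = 2.8852
Bₛ = (B − 1)/(n − 1) = (2.8852 − 1)/(6 − 1) = 1.8852/5 = 0.3770

0.38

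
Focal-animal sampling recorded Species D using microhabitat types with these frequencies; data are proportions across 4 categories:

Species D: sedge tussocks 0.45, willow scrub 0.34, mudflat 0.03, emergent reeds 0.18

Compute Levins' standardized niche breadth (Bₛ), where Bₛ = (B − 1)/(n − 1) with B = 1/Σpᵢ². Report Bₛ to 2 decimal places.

0.62

Σpᵢ² = 0.45² + 0.34² + 0.03² + 0.18² = 0.2025 + 0.1156 + 0.0009 + 0.0324 = 0.3514
B = 1 / 0.3514 = 2.8458
Bₛ = (B − 1)/(n − 1) = (2.8458 − 1)/(4 − 1) = 1.8458/3 = 0.6153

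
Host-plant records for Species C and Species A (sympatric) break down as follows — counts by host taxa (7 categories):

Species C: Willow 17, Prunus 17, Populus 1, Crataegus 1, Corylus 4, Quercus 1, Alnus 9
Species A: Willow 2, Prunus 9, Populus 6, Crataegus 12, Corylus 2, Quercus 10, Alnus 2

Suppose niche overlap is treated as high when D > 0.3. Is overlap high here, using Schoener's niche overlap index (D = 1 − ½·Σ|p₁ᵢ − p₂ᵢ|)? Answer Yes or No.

Yes

Proportions for Species C (n=50): 17/50=0.3400, 17/50=0.3400, 1/50=0.0200, 1/50=0.0200, 4/50=0.0800, 1/50=0.0200, 9/50=0.1800
Proportions for Species A (n=43): 2/43=0.0465, 9/43=0.2093, 6/43=0.1395, 12/43=0.2791, 2/43=0.0465, 10/43=0.2326, 2/43=0.0465
Σ|p₁ᵢ − p₂ᵢ| = 0.2935 + 0.1307 + 0.1195 + 0.2591 + 0.0335 + 0.2126 + 0.1335 = 1.1824
D = 1 − ½ × 1.1824 = 1 − 0.59120 = 0.40880
D = 0.40880 > 0.3 → Yes.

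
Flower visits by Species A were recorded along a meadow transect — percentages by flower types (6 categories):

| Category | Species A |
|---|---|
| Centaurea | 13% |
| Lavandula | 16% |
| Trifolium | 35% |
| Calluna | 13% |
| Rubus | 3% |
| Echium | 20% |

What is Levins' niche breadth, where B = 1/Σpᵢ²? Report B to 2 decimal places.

4.49

Convert percentages to proportions (divide by 100).
Σpᵢ² = 0.13² + 0.16² + 0.35² + 0.13² + 0.03² + 0.20² = 0.0169 + 0.0256 + 0.1225 + 0.0169 + 0.0009 + 0.0400 = 0.2228
B = 1 / 0.2228 = 4.4883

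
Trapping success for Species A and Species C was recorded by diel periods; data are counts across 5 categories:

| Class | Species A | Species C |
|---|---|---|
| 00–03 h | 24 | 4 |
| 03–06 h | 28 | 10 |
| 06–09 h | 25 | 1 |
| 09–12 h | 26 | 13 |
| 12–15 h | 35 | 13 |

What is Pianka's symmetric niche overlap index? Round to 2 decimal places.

0.90

Proportions for Species A (n=138): 24/138=0.1739, 28/138=0.2029, 25/138=0.1812, 26/138=0.1884, 35/138=0.2536
Proportions for Species C (n=41): 4/41=0.0976, 10/41=0.2439, 1/41=0.0244, 13/41=0.3171, 13/41=0.3171
Σ p₁ᵢp₂ᵢ = 0.016973 + 0.049487 + 0.004421 + 0.059742 + 0.080417 = 0.211040
Σp_1ᵢ² = 0.1739² + 0.2029² + 0.1812² + 0.1884² + 0.2536² = 0.030241 + 0.041168 + 0.032833 + 0.035495 + 0.064313 = 0.204050
Σp_2ᵢ² = 0.0976² + 0.2439² + 0.0244² + 0.3171² + 0.3171² = 0.009526 + 0.059487 + 0.000595 + 0.100552 + 0.100552 = 0.270712
O = 0.211040 / √(0.204050 × 0.270712) = 0.211040 / 0.2350293 = 0.8979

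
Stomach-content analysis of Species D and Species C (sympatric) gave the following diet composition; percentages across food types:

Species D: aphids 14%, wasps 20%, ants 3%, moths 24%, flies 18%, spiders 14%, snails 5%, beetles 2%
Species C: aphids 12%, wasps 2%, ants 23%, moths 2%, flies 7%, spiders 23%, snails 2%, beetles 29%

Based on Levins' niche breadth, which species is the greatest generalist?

Convert percentages to proportions (divide by 100).
Σp_Dᵢ² = 0.14² + 0.20² + 0.03² + 0.24² + 0.18² + 0.14² + 0.05² + 0.02² = 0.0196 + 0.0400 + 0.0009 + 0.0576 + 0.0324 + 0.0196 + 0.0025 + 0.0004 = 0.1730
B_D = 1 / 0.1730 = 5.7803
Σp_Cᵢ² = 0.12² + 0.02² + 0.23² + 0.02² + 0.07² + 0.23² + 0.02² + 0.29² = 0.0144 + 0.0004 + 0.0529 + 0.0004 + 0.0049 + 0.0529 + 0.0004 + 0.0841 = 0.2104
B_C = 1 / 0.2104 = 4.7529
Highest B → broadest niche (most generalist): Species D (B = 5.78).

Species D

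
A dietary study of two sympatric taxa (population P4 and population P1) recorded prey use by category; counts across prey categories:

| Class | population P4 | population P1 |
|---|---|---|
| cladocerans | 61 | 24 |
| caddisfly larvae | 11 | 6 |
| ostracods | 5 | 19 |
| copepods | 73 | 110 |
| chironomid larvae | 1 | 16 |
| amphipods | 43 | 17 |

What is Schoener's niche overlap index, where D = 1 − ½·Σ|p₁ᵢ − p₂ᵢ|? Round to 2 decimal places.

Proportions for population P4 (n=194): 61/194=0.3144, 11/194=0.0567, 5/194=0.0258, 73/194=0.3763, 1/194=0.0052, 43/194=0.2216
Proportions for population P1 (n=192): 24/192=0.1250, 6/192=0.0313, 19/192=0.0990, 110/192=0.5729, 16/192=0.0833, 17/192=0.0885
Σ|p₁ᵢ − p₂ᵢ| = 0.1894 + 0.0254 + 0.0732 + 0.1966 + 0.0781 + 0.1331 = 0.6958
D = 1 − ½ × 0.6958 = 1 − 0.34790 = 0.65210

0.65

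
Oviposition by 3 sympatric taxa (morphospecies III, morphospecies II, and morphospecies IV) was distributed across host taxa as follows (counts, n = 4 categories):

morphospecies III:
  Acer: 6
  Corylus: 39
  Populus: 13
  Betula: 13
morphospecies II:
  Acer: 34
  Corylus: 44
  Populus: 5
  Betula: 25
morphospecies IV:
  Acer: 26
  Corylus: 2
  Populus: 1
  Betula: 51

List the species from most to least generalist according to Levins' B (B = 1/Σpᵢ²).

morphospecies II > morphospecies III > morphospecies IV

Proportions for morphospecies III (n=71): 6/71=0.0845, 39/71=0.5493, 13/71=0.1831, 13/71=0.1831
Proportions for morphospecies II (n=108): 34/108=0.3148, 44/108=0.4074, 5/108=0.0463, 25/108=0.2315
Proportions for morphospecies IV (n=80): 26/80=0.3250, 2/80=0.0250, 1/80=0.0125, 51/80=0.6375
Σp_IIIᵢ² = 0.0845² + 0.5493² + 0.1831² + 0.1831² = 0.007140 + 0.301730 + 0.033526 + 0.033526 = 0.375922
B_III = 1 / 0.375922 = 2.6601
Σp_IIᵢ² = 0.3148² + 0.4074² + 0.0463² + 0.2315² = 0.099099 + 0.165975 + 0.002144 + 0.053592 = 0.320810
B_II = 1 / 0.320810 = 3.1171
Σp_IVᵢ² = 0.3250² + 0.0250² + 0.0125² + 0.6375² = 0.105625 + 0.000625 + 0.000156 + 0.406406 = 0.512812
B_IV = 1 / 0.512812 = 1.9500
Ranking by B (broadest → narrowest): morphospecies II (3.12) > morphospecies III (2.66) > morphospecies IV (1.95)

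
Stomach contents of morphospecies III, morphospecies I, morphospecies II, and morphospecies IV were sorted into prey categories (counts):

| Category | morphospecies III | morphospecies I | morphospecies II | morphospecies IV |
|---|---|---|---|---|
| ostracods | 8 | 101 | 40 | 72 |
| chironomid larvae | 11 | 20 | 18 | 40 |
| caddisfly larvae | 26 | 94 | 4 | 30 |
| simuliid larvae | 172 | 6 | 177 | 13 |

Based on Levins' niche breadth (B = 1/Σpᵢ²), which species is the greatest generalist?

Proportions for morphospecies III (n=217): 8/217=0.0369, 11/217=0.0507, 26/217=0.1198, 172/217=0.7926
Proportions for morphospecies I (n=221): 101/221=0.4570, 20/221=0.0905, 94/221=0.4253, 6/221=0.0271
Proportions for morphospecies II (n=239): 40/239=0.1674, 18/239=0.0753, 4/239=0.0167, 177/239=0.7406
Proportions for morphospecies IV (n=155): 72/155=0.4645, 40/155=0.2581, 30/155=0.1935, 13/155=0.0839
Σp_IIIᵢ² = 0.0369² + 0.0507² + 0.1198² + 0.7926² = 0.001362 + 0.002570 + 0.014352 + 0.628215 = 0.646499
B_III = 1 / 0.646499 = 1.5468
Σp_Iᵢ² = 0.4570² + 0.0905² + 0.4253² + 0.0271² = 0.208849 + 0.008190 + 0.180880 + 0.000734 = 0.398653
B_I = 1 / 0.398653 = 2.5084
Σp_IIᵢ² = 0.1674² + 0.0753² + 0.0167² + 0.7406² = 0.028023 + 0.005670 + 0.000279 + 0.548488 = 0.582460
B_II = 1 / 0.582460 = 1.7169
Σp_IVᵢ² = 0.4645² + 0.2581² + 0.1935² + 0.0839² = 0.215760 + 0.066616 + 0.037442 + 0.007039 = 0.326857
B_IV = 1 / 0.326857 = 3.0594
Highest B → broadest niche (most generalist): morphospecies IV (B = 3.06).

morphospecies IV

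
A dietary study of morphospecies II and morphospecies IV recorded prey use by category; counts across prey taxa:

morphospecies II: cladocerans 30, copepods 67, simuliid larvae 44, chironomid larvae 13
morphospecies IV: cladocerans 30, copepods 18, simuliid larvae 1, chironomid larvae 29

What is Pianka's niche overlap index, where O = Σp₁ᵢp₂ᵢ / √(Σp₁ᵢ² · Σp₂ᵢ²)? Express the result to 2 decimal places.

0.64

Proportions for morphospecies II (n=154): 30/154=0.1948, 67/154=0.4351, 44/154=0.2857, 13/154=0.0844
Proportions for morphospecies IV (n=78): 30/78=0.3846, 18/78=0.2308, 1/78=0.0128, 29/78=0.3718
Σ p₁ᵢp₂ᵢ = 0.074920 + 0.100421 + 0.003657 + 0.031380 = 0.210378
Σp_1ᵢ² = 0.1948² + 0.4351² + 0.2857² + 0.0844² = 0.037947 + 0.189312 + 0.081624 + 0.007123 = 0.316006
Σp_2ᵢ² = 0.3846² + 0.2308² + 0.0128² + 0.3718² = 0.147917 + 0.053269 + 0.000164 + 0.138235 = 0.339585
O = 0.210378 / √(0.316006 × 0.339585) = 0.210378 / 0.3275834 = 0.6422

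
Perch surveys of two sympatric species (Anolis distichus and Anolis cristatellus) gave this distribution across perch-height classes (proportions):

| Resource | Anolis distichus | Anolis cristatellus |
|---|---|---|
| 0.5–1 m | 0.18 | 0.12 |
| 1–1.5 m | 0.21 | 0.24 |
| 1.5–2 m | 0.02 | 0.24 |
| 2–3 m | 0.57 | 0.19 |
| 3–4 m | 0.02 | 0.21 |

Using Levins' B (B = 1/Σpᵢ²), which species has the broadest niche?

Σp_distᵢ² = 0.18² + 0.21² + 0.02² + 0.57² + 0.02² = 0.0324 + 0.0441 + 0.0004 + 0.3249 + 0.0004 = 0.4022
B_dist = 1 / 0.4022 = 2.4863
Σp_crisᵢ² = 0.12² + 0.24² + 0.24² + 0.19² + 0.21² = 0.0144 + 0.0576 + 0.0576 + 0.0361 + 0.0441 = 0.2098
B_cris = 1 / 0.2098 = 4.7664
Highest B → broadest niche (most generalist): Anolis cristatellus (B = 4.77).

Anolis cristatellus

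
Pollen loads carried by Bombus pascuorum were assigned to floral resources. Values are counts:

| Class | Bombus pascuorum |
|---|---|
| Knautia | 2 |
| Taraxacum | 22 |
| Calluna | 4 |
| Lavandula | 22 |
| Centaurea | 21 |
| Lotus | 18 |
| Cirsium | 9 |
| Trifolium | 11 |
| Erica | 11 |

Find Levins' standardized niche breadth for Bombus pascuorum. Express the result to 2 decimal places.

Proportions for Bombus pascuorum (n=120): 2/120=0.0167, 22/120=0.1833, 4/120=0.0333, 22/120=0.1833, 21/120=0.1750, 18/120=0.1500, 9/120=0.0750, 11/120=0.0917, 11/120=0.0917
Σpᵢ² = 0.0167² + 0.1833² + 0.0333² + 0.1833² + 0.1750² + 0.1500² + 0.0750² + 0.0917² + 0.0917² = 0.000279 + 0.033599 + 0.001109 + 0.033599 + 0.030625 + 0.022500 + 0.005625 + 0.008409 + 0.008409 = 0.144154
B = 1 / 0.144154 = 6.9370
Bₛ = (B − 1)/(n − 1) = (6.9370 − 1)/(9 − 1) = 5.9370/8 = 0.7421

0.74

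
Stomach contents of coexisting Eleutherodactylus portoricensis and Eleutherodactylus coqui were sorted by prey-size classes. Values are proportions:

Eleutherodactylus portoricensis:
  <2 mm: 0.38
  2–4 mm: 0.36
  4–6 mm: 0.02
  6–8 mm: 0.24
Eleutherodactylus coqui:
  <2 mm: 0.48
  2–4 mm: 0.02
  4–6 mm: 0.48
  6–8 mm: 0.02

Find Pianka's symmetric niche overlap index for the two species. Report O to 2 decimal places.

0.52

Σ p₁ᵢp₂ᵢ = 0.1824 + 0.0072 + 0.0096 + 0.0048 = 0.2040
Σp_1ᵢ² = 0.38² + 0.36² + 0.02² + 0.24² = 0.1444 + 0.1296 + 0.0004 + 0.0576 = 0.3320
Σp_2ᵢ² = 0.48² + 0.02² + 0.48² + 0.02² = 0.2304 + 0.0004 + 0.2304 + 0.0004 = 0.4616
O = 0.2040 / √(0.3320 × 0.4616) = 0.2040 / 0.39147 = 0.5211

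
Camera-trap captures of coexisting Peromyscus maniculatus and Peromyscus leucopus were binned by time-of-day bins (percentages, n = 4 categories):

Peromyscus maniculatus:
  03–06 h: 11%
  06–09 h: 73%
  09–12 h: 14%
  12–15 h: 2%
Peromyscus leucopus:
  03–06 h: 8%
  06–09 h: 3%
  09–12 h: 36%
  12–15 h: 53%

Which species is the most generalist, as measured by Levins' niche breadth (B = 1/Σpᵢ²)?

Convert percentages to proportions (divide by 100).
Σp_maniᵢ² = 0.11² + 0.73² + 0.14² + 0.02² = 0.0121 + 0.5329 + 0.0196 + 0.0004 = 0.5650
B_mani = 1 / 0.5650 = 1.7699
Σp_leucᵢ² = 0.08² + 0.03² + 0.36² + 0.53² = 0.0064 + 0.0009 + 0.1296 + 0.2809 = 0.4178
B_leuc = 1 / 0.4178 = 2.3935
Highest B → broadest niche (most generalist): Peromyscus leucopus (B = 2.39).

Peromyscus leucopus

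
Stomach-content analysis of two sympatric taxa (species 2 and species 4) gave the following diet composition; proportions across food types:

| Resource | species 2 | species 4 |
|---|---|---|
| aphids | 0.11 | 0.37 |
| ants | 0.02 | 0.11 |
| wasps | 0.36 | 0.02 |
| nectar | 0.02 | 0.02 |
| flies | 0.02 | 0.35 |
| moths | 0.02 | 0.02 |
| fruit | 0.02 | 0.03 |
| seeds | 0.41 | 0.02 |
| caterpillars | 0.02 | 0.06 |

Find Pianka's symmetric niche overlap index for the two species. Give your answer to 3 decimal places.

0.231

Σ p₁ᵢp₂ᵢ = 0.0407 + 0.0022 + 0.0072 + 0.0004 + 0.0070 + 0.0004 + 0.0006 + 0.0082 + 0.0012 = 0.0679
Σp_1ᵢ² = 0.11² + 0.02² + 0.36² + 0.02² + 0.02² + 0.02² + 0.02² + 0.41² + 0.02² = 0.0121 + 0.0004 + 0.1296 + 0.0004 + 0.0004 + 0.0004 + 0.0004 + 0.1681 + 0.0004 = 0.3122
Σp_2ᵢ² = 0.37² + 0.11² + 0.02² + 0.02² + 0.35² + 0.02² + 0.03² + 0.02² + 0.06² = 0.1369 + 0.0121 + 0.0004 + 0.0004 + 0.1225 + 0.0004 + 0.0009 + 0.0004 + 0.0036 = 0.2776
O = 0.0679 / √(0.3122 × 0.2776) = 0.0679 / 0.294392 = 0.23064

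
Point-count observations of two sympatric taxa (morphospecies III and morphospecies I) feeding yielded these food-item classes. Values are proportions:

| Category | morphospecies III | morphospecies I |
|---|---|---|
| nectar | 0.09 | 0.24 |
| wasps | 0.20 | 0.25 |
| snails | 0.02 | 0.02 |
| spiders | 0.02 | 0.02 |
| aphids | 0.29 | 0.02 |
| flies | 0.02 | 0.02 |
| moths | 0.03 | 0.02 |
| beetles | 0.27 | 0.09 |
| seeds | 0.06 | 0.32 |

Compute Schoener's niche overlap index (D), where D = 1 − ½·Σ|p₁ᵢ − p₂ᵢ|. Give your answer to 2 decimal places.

0.54

Σ|p₁ᵢ − p₂ᵢ| = 0.15 + 0.05 + 0.00 + 0.00 + 0.27 + 0.00 + 0.01 + 0.18 + 0.26 = 0.92
D = 1 − ½ × 0.92 = 1 − 0.460 = 0.5400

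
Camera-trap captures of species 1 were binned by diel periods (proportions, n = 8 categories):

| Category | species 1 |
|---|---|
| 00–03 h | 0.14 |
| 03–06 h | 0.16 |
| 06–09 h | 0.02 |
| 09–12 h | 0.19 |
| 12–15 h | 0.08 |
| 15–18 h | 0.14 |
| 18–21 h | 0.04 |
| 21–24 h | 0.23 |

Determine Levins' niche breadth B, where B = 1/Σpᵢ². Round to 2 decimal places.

Σpᵢ² = 0.14² + 0.16² + 0.02² + 0.19² + 0.08² + 0.14² + 0.04² + 0.23² = 0.0196 + 0.0256 + 0.0004 + 0.0361 + 0.0064 + 0.0196 + 0.0016 + 0.0529 = 0.1622
B = 1 / 0.1622 = 6.1652

6.17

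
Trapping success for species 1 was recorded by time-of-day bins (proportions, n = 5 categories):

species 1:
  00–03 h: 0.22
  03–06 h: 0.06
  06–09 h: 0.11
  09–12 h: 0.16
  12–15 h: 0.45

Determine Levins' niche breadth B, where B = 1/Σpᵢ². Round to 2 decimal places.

Σpᵢ² = 0.22² + 0.06² + 0.11² + 0.16² + 0.45² = 0.0484 + 0.0036 + 0.0121 + 0.0256 + 0.2025 = 0.2922
B = 1 / 0.2922 = 3.4223

3.42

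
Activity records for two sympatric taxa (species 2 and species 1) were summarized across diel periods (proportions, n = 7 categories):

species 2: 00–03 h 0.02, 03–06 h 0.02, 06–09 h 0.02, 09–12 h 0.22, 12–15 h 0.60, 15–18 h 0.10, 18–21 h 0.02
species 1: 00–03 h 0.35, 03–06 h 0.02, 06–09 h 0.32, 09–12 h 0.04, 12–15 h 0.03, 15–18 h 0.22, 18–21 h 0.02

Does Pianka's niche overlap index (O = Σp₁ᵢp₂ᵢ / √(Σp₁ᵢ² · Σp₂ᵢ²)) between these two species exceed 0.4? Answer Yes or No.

Σ p₁ᵢp₂ᵢ = 0.0070 + 0.0004 + 0.0064 + 0.0088 + 0.0180 + 0.0220 + 0.0004 = 0.0630
Σp_1ᵢ² = 0.02² + 0.02² + 0.02² + 0.22² + 0.60² + 0.10² + 0.02² = 0.0004 + 0.0004 + 0.0004 + 0.0484 + 0.3600 + 0.0100 + 0.0004 = 0.4200
Σp_2ᵢ² = 0.35² + 0.02² + 0.32² + 0.04² + 0.03² + 0.22² + 0.02² = 0.1225 + 0.0004 + 0.1024 + 0.0016 + 0.0009 + 0.0484 + 0.0004 = 0.2766
O = 0.0630 / √(0.4200 × 0.2766) = 0.0630 / 0.34084 = 0.1848
O = 0.1848 < 0.4 → No.

No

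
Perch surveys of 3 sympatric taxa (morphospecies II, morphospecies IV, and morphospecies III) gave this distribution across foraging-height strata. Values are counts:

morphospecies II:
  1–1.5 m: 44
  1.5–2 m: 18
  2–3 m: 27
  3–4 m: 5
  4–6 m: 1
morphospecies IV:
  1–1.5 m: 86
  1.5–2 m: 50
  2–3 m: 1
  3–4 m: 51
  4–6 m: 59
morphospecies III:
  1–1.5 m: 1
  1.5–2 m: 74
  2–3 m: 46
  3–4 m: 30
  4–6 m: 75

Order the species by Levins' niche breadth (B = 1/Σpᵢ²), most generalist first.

morphospecies IV > morphospecies III > morphospecies II

Proportions for morphospecies II (n=95): 44/95=0.4632, 18/95=0.1895, 27/95=0.2842, 5/95=0.0526, 1/95=0.0105
Proportions for morphospecies IV (n=247): 86/247=0.3482, 50/247=0.2024, 1/247=0.0040, 51/247=0.2065, 59/247=0.2389
Proportions for morphospecies III (n=226): 1/226=0.0044, 74/226=0.3274, 46/226=0.2035, 30/226=0.1327, 75/226=0.3319
Σp_IIᵢ² = 0.4632² + 0.1895² + 0.2842² + 0.0526² + 0.0105² = 0.214554 + 0.035910 + 0.080770 + 0.002767 + 0.000110 = 0.334111
B_II = 1 / 0.334111 = 2.9930
Σp_IVᵢ² = 0.3482² + 0.2024² + 0.0040² + 0.2065² + 0.2389² = 0.121243 + 0.040966 + 0.000016 + 0.042642 + 0.057073 = 0.261940
B_IV = 1 / 0.261940 = 3.8177
Σp_IIIᵢ² = 0.0044² + 0.3274² + 0.2035² + 0.1327² + 0.3319² = 0.000019 + 0.107191 + 0.041412 + 0.017609 + 0.110158 = 0.276389
B_III = 1 / 0.276389 = 3.6181
Ranking by B (broadest → narrowest): morphospecies IV (3.82) > morphospecies III (3.62) > morphospecies II (2.99)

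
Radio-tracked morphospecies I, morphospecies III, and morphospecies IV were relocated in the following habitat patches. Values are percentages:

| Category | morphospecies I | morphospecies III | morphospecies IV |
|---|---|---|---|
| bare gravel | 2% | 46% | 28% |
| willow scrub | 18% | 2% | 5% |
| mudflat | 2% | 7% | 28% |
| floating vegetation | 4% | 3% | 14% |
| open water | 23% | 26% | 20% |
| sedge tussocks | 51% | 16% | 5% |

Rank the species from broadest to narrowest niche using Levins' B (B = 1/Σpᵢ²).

Convert percentages to proportions (divide by 100).
Σp_Iᵢ² = 0.02² + 0.18² + 0.02² + 0.04² + 0.23² + 0.51² = 0.0004 + 0.0324 + 0.0004 + 0.0016 + 0.0529 + 0.2601 = 0.3478
B_I = 1 / 0.3478 = 2.8752
Σp_IIIᵢ² = 0.46² + 0.02² + 0.07² + 0.03² + 0.26² + 0.16² = 0.2116 + 0.0004 + 0.0049 + 0.0009 + 0.0676 + 0.0256 = 0.3110
B_III = 1 / 0.3110 = 3.2154
Σp_IVᵢ² = 0.28² + 0.05² + 0.28² + 0.14² + 0.20² + 0.05² = 0.0784 + 0.0025 + 0.0784 + 0.0196 + 0.0400 + 0.0025 = 0.2214
B_IV = 1 / 0.2214 = 4.5167
Ranking by B (broadest → narrowest): morphospecies IV (4.52) > morphospecies III (3.22) > morphospecies I (2.88)

morphospecies IV > morphospecies III > morphospecies I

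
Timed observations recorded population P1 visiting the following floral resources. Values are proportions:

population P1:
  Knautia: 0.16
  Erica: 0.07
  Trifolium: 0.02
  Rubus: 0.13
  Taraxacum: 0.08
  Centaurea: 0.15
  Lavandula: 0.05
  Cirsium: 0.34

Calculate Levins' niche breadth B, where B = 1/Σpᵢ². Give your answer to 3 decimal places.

5.133

Σpᵢ² = 0.16² + 0.07² + 0.02² + 0.13² + 0.08² + 0.15² + 0.05² + 0.34² = 0.0256 + 0.0049 + 0.0004 + 0.0169 + 0.0064 + 0.0225 + 0.0025 + 0.1156 = 0.1948
B = 1 / 0.1948 = 5.13347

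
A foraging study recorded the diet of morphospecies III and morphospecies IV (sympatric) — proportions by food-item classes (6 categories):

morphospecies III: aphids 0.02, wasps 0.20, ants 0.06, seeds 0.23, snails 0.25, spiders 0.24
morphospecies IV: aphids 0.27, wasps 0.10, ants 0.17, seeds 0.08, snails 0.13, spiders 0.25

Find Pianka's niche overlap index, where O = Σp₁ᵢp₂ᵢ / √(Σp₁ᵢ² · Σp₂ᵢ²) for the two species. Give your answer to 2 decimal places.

Σ p₁ᵢp₂ᵢ = 0.0054 + 0.0200 + 0.0102 + 0.0184 + 0.0325 + 0.0600 = 0.1465
Σp_1ᵢ² = 0.02² + 0.20² + 0.06² + 0.23² + 0.25² + 0.24² = 0.0004 + 0.0400 + 0.0036 + 0.0529 + 0.0625 + 0.0576 = 0.2170
Σp_2ᵢ² = 0.27² + 0.10² + 0.17² + 0.08² + 0.13² + 0.25² = 0.0729 + 0.0100 + 0.0289 + 0.0064 + 0.0169 + 0.0625 = 0.1976
O = 0.1465 / √(0.2170 × 0.1976) = 0.1465 / 0.20707 = 0.7075

0.71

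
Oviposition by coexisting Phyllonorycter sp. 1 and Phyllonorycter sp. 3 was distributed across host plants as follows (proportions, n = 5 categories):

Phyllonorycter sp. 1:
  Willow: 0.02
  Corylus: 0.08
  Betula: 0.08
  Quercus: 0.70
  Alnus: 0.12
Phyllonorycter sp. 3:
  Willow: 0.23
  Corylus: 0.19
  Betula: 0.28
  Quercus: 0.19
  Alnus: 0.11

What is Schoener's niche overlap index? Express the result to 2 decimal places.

Σ|p₁ᵢ − p₂ᵢ| = 0.21 + 0.11 + 0.20 + 0.51 + 0.01 = 1.04
D = 1 − ½ × 1.04 = 1 − 0.520 = 0.4800

0.48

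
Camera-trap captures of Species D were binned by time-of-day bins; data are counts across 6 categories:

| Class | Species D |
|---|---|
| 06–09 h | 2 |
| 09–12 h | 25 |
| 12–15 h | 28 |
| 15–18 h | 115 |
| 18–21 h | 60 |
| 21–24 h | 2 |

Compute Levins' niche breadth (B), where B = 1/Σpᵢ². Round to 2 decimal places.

Proportions for Species D (n=232): 2/232=0.0086, 25/232=0.1078, 28/232=0.1207, 115/232=0.4957, 60/232=0.2586, 2/232=0.0086
Σpᵢ² = 0.0086² + 0.1078² + 0.1207² + 0.4957² + 0.2586² + 0.0086² = 0.000074 + 0.011621 + 0.014568 + 0.245718 + 0.066874 + 0.000074 = 0.338929
B = 1 / 0.338929 = 2.9505

2.95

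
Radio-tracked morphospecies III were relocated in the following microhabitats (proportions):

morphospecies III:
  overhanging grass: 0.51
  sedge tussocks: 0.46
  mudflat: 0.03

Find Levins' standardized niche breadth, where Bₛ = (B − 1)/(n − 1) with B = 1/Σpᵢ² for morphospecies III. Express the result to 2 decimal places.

0.56

Σpᵢ² = 0.51² + 0.46² + 0.03² = 0.2601 + 0.2116 + 0.0009 = 0.4726
B = 1 / 0.4726 = 2.1160
Bₛ = (B − 1)/(n − 1) = (2.1160 − 1)/(3 − 1) = 1.1160/2 = 0.5580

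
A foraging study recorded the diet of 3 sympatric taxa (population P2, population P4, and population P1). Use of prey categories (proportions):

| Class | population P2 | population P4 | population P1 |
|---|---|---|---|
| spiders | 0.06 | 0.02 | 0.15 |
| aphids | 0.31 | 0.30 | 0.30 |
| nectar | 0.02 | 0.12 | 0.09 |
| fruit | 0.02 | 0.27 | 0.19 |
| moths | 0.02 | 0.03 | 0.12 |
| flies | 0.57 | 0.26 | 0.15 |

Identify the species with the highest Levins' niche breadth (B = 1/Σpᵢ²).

Σp_P2ᵢ² = 0.06² + 0.31² + 0.02² + 0.02² + 0.02² + 0.57² = 0.0036 + 0.0961 + 0.0004 + 0.0004 + 0.0004 + 0.3249 = 0.4258
B_P2 = 1 / 0.4258 = 2.3485
Σp_P4ᵢ² = 0.02² + 0.30² + 0.12² + 0.27² + 0.03² + 0.26² = 0.0004 + 0.0900 + 0.0144 + 0.0729 + 0.0009 + 0.0676 = 0.2462
B_P4 = 1 / 0.2462 = 4.0617
Σp_P1ᵢ² = 0.15² + 0.30² + 0.09² + 0.19² + 0.12² + 0.15² = 0.0225 + 0.0900 + 0.0081 + 0.0361 + 0.0144 + 0.0225 = 0.1936
B_P1 = 1 / 0.1936 = 5.1653
Highest B → broadest niche (most generalist): population P1 (B = 5.17).

population P1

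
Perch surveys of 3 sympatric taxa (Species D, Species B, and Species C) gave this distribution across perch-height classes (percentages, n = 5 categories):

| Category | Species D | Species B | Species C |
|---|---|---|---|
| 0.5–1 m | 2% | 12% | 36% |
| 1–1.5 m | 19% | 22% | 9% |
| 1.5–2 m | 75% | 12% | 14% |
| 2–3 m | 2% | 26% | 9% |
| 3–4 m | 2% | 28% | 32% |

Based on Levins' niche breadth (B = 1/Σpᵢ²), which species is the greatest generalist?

Species B

Convert percentages to proportions (divide by 100).
Σp_Dᵢ² = 0.02² + 0.19² + 0.75² + 0.02² + 0.02² = 0.0004 + 0.0361 + 0.5625 + 0.0004 + 0.0004 = 0.5998
B_D = 1 / 0.5998 = 1.6672
Σp_Bᵢ² = 0.12² + 0.22² + 0.12² + 0.26² + 0.28² = 0.0144 + 0.0484 + 0.0144 + 0.0676 + 0.0784 = 0.2232
B_B = 1 / 0.2232 = 4.4803
Σp_Cᵢ² = 0.36² + 0.09² + 0.14² + 0.09² + 0.32² = 0.1296 + 0.0081 + 0.0196 + 0.0081 + 0.1024 = 0.2678
B_C = 1 / 0.2678 = 3.7341
Highest B → broadest niche (most generalist): Species B (B = 4.48).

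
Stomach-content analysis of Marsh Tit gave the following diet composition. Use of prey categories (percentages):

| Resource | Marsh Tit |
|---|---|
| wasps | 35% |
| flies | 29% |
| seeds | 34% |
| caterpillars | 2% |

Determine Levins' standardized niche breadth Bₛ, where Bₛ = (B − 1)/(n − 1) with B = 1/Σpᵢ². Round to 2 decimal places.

Convert percentages to proportions (divide by 100).
Σpᵢ² = 0.35² + 0.29² + 0.34² + 0.02² = 0.1225 + 0.0841 + 0.1156 + 0.0004 = 0.3226
B = 1 / 0.3226 = 3.0998
Bₛ = (B − 1)/(n − 1) = (3.0998 − 1)/(4 − 1) = 2.0998/3 = 0.6999

0.70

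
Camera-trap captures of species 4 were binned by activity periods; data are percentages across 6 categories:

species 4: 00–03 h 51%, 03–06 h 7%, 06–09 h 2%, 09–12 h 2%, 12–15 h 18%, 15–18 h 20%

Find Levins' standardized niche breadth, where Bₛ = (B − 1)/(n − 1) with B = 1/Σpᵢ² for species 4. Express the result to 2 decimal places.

0.39

Convert percentages to proportions (divide by 100).
Σpᵢ² = 0.51² + 0.07² + 0.02² + 0.02² + 0.18² + 0.20² = 0.2601 + 0.0049 + 0.0004 + 0.0004 + 0.0324 + 0.0400 = 0.3382
B = 1 / 0.3382 = 2.9568
Bₛ = (B − 1)/(n − 1) = (2.9568 − 1)/(6 − 1) = 1.9568/5 = 0.3914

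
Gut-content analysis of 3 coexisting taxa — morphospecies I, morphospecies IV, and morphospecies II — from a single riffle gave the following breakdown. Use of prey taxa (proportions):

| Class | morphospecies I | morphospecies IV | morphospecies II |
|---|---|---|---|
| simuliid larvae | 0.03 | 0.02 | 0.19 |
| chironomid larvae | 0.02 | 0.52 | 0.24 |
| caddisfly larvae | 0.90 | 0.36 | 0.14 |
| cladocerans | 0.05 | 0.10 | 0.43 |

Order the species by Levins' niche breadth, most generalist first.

Σp_Iᵢ² = 0.03² + 0.02² + 0.90² + 0.05² = 0.0009 + 0.0004 + 0.8100 + 0.0025 = 0.8138
B_I = 1 / 0.8138 = 1.2288
Σp_IVᵢ² = 0.02² + 0.52² + 0.36² + 0.10² = 0.0004 + 0.2704 + 0.1296 + 0.0100 = 0.4104
B_IV = 1 / 0.4104 = 2.4366
Σp_IIᵢ² = 0.19² + 0.24² + 0.14² + 0.43² = 0.0361 + 0.0576 + 0.0196 + 0.1849 = 0.2982
B_II = 1 / 0.2982 = 3.3535
Ranking by B (broadest → narrowest): morphospecies II (3.35) > morphospecies IV (2.44) > morphospecies I (1.23)

morphospecies II > morphospecies IV > morphospecies I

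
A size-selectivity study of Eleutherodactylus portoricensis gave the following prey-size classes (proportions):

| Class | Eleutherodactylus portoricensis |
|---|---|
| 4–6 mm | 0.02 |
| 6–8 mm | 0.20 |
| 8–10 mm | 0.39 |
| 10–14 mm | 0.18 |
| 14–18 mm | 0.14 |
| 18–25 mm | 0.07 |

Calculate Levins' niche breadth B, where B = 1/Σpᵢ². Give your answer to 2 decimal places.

Σpᵢ² = 0.02² + 0.20² + 0.39² + 0.18² + 0.14² + 0.07² = 0.0004 + 0.0400 + 0.1521 + 0.0324 + 0.0196 + 0.0049 = 0.2494
B = 1 / 0.2494 = 4.0096

4.01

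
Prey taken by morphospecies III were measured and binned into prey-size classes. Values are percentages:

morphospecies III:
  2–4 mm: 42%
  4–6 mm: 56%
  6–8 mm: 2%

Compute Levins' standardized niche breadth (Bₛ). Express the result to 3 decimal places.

0.520

Convert percentages to proportions (divide by 100).
Σpᵢ² = 0.42² + 0.56² + 0.02² = 0.1764 + 0.3136 + 0.0004 = 0.4904
B = 1 / 0.4904 = 2.03915
Bₛ = (B − 1)/(n − 1) = (2.03915 − 1)/(3 − 1) = 1.03915/2 = 0.51958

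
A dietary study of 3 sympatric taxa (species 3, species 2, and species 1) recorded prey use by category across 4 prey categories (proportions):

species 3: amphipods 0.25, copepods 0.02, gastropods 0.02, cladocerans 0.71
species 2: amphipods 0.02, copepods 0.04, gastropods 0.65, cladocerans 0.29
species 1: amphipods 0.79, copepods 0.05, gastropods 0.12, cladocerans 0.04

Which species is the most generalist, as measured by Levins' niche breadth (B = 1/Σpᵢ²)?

Σp_3ᵢ² = 0.25² + 0.02² + 0.02² + 0.71² = 0.0625 + 0.0004 + 0.0004 + 0.5041 = 0.5674
B_3 = 1 / 0.5674 = 1.7624
Σp_2ᵢ² = 0.02² + 0.04² + 0.65² + 0.29² = 0.0004 + 0.0016 + 0.4225 + 0.0841 = 0.5086
B_2 = 1 / 0.5086 = 1.9662
Σp_1ᵢ² = 0.79² + 0.05² + 0.12² + 0.04² = 0.6241 + 0.0025 + 0.0144 + 0.0016 = 0.6426
B_1 = 1 / 0.6426 = 1.5562
Highest B → broadest niche (most generalist): species 2 (B = 1.97).

species 2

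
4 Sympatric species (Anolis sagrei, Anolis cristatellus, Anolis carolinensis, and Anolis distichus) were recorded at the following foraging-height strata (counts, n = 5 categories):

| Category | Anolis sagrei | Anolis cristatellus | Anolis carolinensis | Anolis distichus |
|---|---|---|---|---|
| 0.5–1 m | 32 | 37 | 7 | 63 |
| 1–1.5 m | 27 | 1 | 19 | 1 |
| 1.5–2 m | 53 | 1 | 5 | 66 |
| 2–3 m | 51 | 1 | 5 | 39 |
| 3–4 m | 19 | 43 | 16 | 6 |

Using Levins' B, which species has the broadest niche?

Anolis sagrei

Proportions for Anolis sagrei (n=182): 32/182=0.1758, 27/182=0.1484, 53/182=0.2912, 51/182=0.2802, 19/182=0.1044
Proportions for Anolis cristatellus (n=83): 37/83=0.4458, 1/83=0.0120, 1/83=0.0120, 1/83=0.0120, 43/83=0.5181
Proportions for Anolis carolinensis (n=52): 7/52=0.1346, 19/52=0.3654, 5/52=0.0962, 5/52=0.0962, 16/52=0.3077
Proportions for Anolis distichus (n=175): 63/175=0.3600, 1/175=0.0057, 66/175=0.3771, 39/175=0.2229, 6/175=0.0343
Σp_sagrᵢ² = 0.1758² + 0.1484² + 0.2912² + 0.2802² + 0.1044² = 0.030906 + 0.022023 + 0.084797 + 0.078512 + 0.010899 = 0.227137
B_sagr = 1 / 0.227137 = 4.4026
Σp_crisᵢ² = 0.4458² + 0.0120² + 0.0120² + 0.0120² + 0.5181² = 0.198738 + 0.000144 + 0.000144 + 0.000144 + 0.268428 = 0.467598
B_cris = 1 / 0.467598 = 2.1386
Σp_caroᵢ² = 0.1346² + 0.3654² + 0.0962² + 0.0962² + 0.3077² = 0.018117 + 0.133517 + 0.009254 + 0.009254 + 0.094679 = 0.264821
B_caro = 1 / 0.264821 = 3.7761
Σp_distᵢ² = 0.3600² + 0.0057² + 0.3771² + 0.2229² + 0.0343² = 0.129600 + 0.000032 + 0.142204 + 0.049684 + 0.001176 = 0.322696
B_dist = 1 / 0.322696 = 3.0989
Highest B → broadest niche (most generalist): Anolis sagrei (B = 4.40).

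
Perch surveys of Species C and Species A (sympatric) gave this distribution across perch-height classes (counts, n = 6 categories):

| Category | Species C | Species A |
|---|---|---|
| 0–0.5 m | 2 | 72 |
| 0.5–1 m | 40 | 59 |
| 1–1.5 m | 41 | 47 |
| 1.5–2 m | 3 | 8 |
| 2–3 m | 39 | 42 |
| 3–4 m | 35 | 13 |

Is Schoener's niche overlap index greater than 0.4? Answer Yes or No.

Proportions for Species C (n=160): 2/160=0.0125, 40/160=0.2500, 41/160=0.2563, 3/160=0.0188, 39/160=0.2438, 35/160=0.2188
Proportions for Species A (n=241): 72/241=0.2988, 59/241=0.2448, 47/241=0.1950, 8/241=0.0332, 42/241=0.1743, 13/241=0.0539
Σ|p₁ᵢ − p₂ᵢ| = 0.2863 + 0.0052 + 0.0613 + 0.0144 + 0.0695 + 0.1649 = 0.6016
D = 1 − ½ × 0.6016 = 1 − 0.30080 = 0.69920
D = 0.69920 > 0.4 → Yes.

Yes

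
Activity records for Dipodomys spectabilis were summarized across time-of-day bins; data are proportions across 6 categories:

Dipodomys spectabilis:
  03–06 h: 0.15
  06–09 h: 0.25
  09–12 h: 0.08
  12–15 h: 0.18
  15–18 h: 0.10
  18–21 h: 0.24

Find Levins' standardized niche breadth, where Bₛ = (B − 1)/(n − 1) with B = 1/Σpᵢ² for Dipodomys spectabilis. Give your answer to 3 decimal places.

0.845

Σpᵢ² = 0.15² + 0.25² + 0.08² + 0.18² + 0.10² + 0.24² = 0.0225 + 0.0625 + 0.0064 + 0.0324 + 0.0100 + 0.0576 = 0.1914
B = 1 / 0.1914 = 5.22466
Bₛ = (B − 1)/(n − 1) = (5.22466 − 1)/(6 − 1) = 4.22466/5 = 0.84493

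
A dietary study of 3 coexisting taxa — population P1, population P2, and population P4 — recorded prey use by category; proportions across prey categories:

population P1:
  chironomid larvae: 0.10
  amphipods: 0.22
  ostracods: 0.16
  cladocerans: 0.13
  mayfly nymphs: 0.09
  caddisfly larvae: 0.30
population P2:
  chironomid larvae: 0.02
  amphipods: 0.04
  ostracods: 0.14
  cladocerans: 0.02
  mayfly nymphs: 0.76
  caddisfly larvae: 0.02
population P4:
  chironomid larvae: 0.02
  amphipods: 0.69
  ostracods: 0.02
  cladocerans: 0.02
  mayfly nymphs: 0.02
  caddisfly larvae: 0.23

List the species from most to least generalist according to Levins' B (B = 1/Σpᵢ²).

Σp_P1ᵢ² = 0.10² + 0.22² + 0.16² + 0.13² + 0.09² + 0.30² = 0.0100 + 0.0484 + 0.0256 + 0.0169 + 0.0081 + 0.0900 = 0.1990
B_P1 = 1 / 0.1990 = 5.0251
Σp_P2ᵢ² = 0.02² + 0.04² + 0.14² + 0.02² + 0.76² + 0.02² = 0.0004 + 0.0016 + 0.0196 + 0.0004 + 0.5776 + 0.0004 = 0.6000
B_P2 = 1 / 0.6000 = 1.6667
Σp_P4ᵢ² = 0.02² + 0.69² + 0.02² + 0.02² + 0.02² + 0.23² = 0.0004 + 0.4761 + 0.0004 + 0.0004 + 0.0004 + 0.0529 = 0.5306
B_P4 = 1 / 0.5306 = 1.8847
Ranking by B (broadest → narrowest): population P1 (5.03) > population P4 (1.88) > population P2 (1.67)

population P1 > population P4 > population P2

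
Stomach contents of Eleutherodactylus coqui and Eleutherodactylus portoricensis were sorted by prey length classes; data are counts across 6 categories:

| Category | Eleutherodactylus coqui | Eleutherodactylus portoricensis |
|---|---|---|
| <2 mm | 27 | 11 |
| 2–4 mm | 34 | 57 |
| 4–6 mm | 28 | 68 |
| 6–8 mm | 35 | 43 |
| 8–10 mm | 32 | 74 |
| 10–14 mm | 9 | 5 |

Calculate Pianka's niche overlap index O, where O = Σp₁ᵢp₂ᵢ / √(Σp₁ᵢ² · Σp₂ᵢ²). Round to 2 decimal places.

Proportions for Eleutherodactylus coqui (n=165): 27/165=0.1636, 34/165=0.2061, 28/165=0.1697, 35/165=0.2121, 32/165=0.1939, 9/165=0.0545
Proportions for Eleutherodactylus portoricensis (n=258): 11/258=0.0426, 57/258=0.2209, 68/258=0.2636, 43/258=0.1667, 74/258=0.2868, 5/258=0.0194
Σ p₁ᵢp₂ᵢ = 0.006969 + 0.045527 + 0.044733 + 0.035357 + 0.055611 + 0.001057 = 0.189254
Σp_1ᵢ² = 0.1636² + 0.2061² + 0.1697² + 0.2121² + 0.1939² + 0.0545² = 0.026765 + 0.042477 + 0.028798 + 0.044986 + 0.037597 + 0.002970 = 0.183593
Σp_2ᵢ² = 0.0426² + 0.2209² + 0.2636² + 0.1667² + 0.2868² + 0.0194² = 0.001815 + 0.048797 + 0.069485 + 0.027789 + 0.082254 + 0.000376 = 0.230516
O = 0.189254 / √(0.183593 × 0.230516) = 0.189254 / 0.2057210 = 0.9200

0.92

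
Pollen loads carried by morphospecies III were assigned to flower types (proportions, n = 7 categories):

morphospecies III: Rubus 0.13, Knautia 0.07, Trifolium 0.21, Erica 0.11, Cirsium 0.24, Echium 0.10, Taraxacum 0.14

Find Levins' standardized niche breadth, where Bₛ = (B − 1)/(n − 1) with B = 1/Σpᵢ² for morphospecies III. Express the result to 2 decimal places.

0.84

Σpᵢ² = 0.13² + 0.07² + 0.21² + 0.11² + 0.24² + 0.10² + 0.14² = 0.0169 + 0.0049 + 0.0441 + 0.0121 + 0.0576 + 0.0100 + 0.0196 = 0.1652
B = 1 / 0.1652 = 6.0533
Bₛ = (B − 1)/(n − 1) = (6.0533 − 1)/(7 − 1) = 5.0533/6 = 0.8422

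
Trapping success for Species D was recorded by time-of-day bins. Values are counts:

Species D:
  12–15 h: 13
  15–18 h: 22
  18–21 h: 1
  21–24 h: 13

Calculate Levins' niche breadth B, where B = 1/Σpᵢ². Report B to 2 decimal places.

2.92

Proportions for Species D (n=49): 13/49=0.2653, 22/49=0.4490, 1/49=0.0204, 13/49=0.2653
Σpᵢ² = 0.2653² + 0.4490² + 0.0204² + 0.2653² = 0.070384 + 0.201601 + 0.000416 + 0.070384 = 0.342785
B = 1 / 0.342785 = 2.9173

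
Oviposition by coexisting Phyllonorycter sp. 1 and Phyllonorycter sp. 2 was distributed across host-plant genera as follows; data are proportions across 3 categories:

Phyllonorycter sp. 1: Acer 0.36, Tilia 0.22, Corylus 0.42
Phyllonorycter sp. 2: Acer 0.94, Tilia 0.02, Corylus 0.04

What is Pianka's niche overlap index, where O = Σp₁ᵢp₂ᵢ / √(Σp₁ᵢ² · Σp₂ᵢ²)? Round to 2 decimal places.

Σ p₁ᵢp₂ᵢ = 0.3384 + 0.0044 + 0.0168 = 0.3596
Σp_1ᵢ² = 0.36² + 0.22² + 0.42² = 0.1296 + 0.0484 + 0.1764 = 0.3544
Σp_2ᵢ² = 0.94² + 0.02² + 0.04² = 0.8836 + 0.0004 + 0.0016 = 0.8856
O = 0.3596 / √(0.3544 × 0.8856) = 0.3596 / 0.56023 = 0.6419

0.64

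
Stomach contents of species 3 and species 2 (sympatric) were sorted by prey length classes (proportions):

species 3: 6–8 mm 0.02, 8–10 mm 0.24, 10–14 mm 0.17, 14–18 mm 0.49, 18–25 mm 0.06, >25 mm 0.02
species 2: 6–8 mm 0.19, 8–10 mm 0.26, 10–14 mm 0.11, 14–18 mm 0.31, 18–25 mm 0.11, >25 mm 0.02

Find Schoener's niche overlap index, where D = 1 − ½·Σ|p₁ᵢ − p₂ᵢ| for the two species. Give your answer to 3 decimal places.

Σ|p₁ᵢ − p₂ᵢ| = 0.17 + 0.02 + 0.06 + 0.18 + 0.05 + 0.00 = 0.48
D = 1 − ½ × 0.48 = 1 − 0.240 = 0.76000

0.760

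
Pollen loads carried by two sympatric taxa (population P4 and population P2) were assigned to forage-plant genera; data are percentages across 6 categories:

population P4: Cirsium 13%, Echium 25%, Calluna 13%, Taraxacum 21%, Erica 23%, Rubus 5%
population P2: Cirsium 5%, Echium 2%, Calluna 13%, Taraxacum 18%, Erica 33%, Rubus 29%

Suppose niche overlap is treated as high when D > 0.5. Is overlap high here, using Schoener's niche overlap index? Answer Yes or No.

Convert percentages to proportions (divide by 100).
Σ|p₁ᵢ − p₂ᵢ| = 0.08 + 0.23 + 0.00 + 0.03 + 0.10 + 0.24 = 0.68
D = 1 − ½ × 0.68 = 1 − 0.340 = 0.6600
D = 0.6600 > 0.5 → Yes.

Yes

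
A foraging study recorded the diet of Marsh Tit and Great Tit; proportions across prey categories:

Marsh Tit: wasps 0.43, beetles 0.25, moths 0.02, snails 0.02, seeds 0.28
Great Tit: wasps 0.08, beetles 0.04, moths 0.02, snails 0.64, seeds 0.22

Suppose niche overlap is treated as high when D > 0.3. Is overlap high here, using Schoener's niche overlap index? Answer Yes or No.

Σ|p₁ᵢ − p₂ᵢ| = 0.35 + 0.21 + 0.00 + 0.62 + 0.06 = 1.24
D = 1 − ½ × 1.24 = 1 − 0.620 = 0.3800
D = 0.3800 > 0.3 → Yes.

Yes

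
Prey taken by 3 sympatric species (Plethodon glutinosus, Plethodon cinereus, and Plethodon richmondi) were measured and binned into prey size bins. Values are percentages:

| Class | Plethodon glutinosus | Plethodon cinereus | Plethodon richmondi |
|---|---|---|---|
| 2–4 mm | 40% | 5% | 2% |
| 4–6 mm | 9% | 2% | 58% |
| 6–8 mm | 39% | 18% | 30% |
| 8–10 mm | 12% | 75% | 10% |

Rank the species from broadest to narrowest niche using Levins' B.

Convert percentages to proportions (divide by 100).
Σp_glutᵢ² = 0.40² + 0.09² + 0.39² + 0.12² = 0.1600 + 0.0081 + 0.1521 + 0.0144 = 0.3346
B_glut = 1 / 0.3346 = 2.9886
Σp_cineᵢ² = 0.05² + 0.02² + 0.18² + 0.75² = 0.0025 + 0.0004 + 0.0324 + 0.5625 = 0.5978
B_cine = 1 / 0.5978 = 1.6728
Σp_richᵢ² = 0.02² + 0.58² + 0.30² + 0.10² = 0.0004 + 0.3364 + 0.0900 + 0.0100 = 0.4368
B_rich = 1 / 0.4368 = 2.2894
Ranking by B (broadest → narrowest): Plethodon glutinosus (2.99) > Plethodon richmondi (2.29) > Plethodon cinereus (1.67)

Plethodon glutinosus > Plethodon richmondi > Plethodon cinereus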